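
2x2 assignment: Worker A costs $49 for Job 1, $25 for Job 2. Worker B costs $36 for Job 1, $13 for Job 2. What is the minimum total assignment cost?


Option 1: A->1 + B->2 = $49 + $13 = $62
Option 2: A->2 + B->1 = $25 + $36 = $61
Min cost = min($62, $61) = $61

$61


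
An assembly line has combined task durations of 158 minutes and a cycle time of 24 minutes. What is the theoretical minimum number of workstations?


Formula: N_min = ceil(Sum of Task Times / Cycle Time)
N_min = ceil(158 min / 24 min) = ceil(6.5833)
N_min = 7 stations

7


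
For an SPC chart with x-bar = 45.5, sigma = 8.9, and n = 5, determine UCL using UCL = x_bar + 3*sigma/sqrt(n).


UCL = 45.5 + 3 * 8.9 / sqrt(5)

57.44


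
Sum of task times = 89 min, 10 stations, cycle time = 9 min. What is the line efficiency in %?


Formula: Efficiency = Sum of Task Times / (N_stations * CT) * 100
Total station capacity = 10 stations * 9 min = 90 min
Efficiency = 89 / 90 * 100 = 98.9%

98.9%


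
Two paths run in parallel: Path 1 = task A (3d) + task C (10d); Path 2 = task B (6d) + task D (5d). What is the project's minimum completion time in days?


Path 1 = 3 + 10 = 13 days
Path 2 = 6 + 5 = 11 days
Duration = max(13, 11) = 13 days

13 days


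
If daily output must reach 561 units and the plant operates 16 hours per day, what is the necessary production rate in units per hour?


Formula: Production Rate = Daily Demand / Available Hours
Rate = 561 units/day / 16 hours/day
Rate = 35.1 units/hour

35.1 units/hour


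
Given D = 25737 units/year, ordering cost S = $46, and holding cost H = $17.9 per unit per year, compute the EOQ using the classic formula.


Formula: EOQ = sqrt(2 * D * S / H)
Numerator: 2 * 25737 * 46 = 2367804
2DS/H = 2367804 / 17.9 = 132279.6
EOQ = sqrt(132279.6) = 363.7 units

363.7 units


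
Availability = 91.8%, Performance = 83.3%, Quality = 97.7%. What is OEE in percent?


Formula: OEE = Availability * Performance * Quality / 10000
A * P = 91.8% * 83.3% / 100 = 76.47%
OEE = 76.47% * 97.7% / 100 = 74.7%

74.7%


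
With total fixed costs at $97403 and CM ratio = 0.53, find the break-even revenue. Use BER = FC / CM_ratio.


Formula: BER = Fixed Costs / Contribution Margin Ratio
BER = $97403 / 0.53
BER = $183779.25 (to the nearest cent)

$183779.25


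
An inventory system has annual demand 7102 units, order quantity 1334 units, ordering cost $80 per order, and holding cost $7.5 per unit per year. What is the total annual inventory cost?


TC = 7102/1334 * 80 + 1334/2 * 7.5

$5428.41


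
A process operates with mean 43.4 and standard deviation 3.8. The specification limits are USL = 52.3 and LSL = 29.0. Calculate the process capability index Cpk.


Cpu = (52.3 - 43.4) / (3 * 3.8) = 0.78
Cpl = (43.4 - 29.0) / (3 * 3.8) = 1.26
Cpk = min(0.78, 1.26) = 0.78

0.78


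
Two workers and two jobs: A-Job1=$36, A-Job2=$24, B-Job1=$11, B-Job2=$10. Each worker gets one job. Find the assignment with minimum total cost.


Option 1: A->1 + B->2 = $36 + $10 = $46
Option 2: A->2 + B->1 = $24 + $11 = $35
Min cost = min($46, $35) = $35

$35


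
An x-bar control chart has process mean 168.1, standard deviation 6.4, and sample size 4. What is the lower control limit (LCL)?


LCL = 168.1 - 3 * 6.4 / sqrt(4)

158.5


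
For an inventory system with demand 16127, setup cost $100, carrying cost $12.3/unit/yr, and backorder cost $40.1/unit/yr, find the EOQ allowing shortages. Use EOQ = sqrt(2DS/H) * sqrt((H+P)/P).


Formula: EOQ* = sqrt(2DS/H) * sqrt((H+P)/P)
Base EOQ = sqrt(2*16127*100/12.3) = 512.08 units
Correction = sqrt((12.3+40.1)/40.1) = 1.14312
EOQ* = 512.08 * 1.14312 = 585.4 units

585.4 units


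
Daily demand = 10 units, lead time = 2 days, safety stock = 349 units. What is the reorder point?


Formula: ROP = (Daily Demand * Lead Time) + Safety Stock
Demand during lead time = 10 * 2 = 20 units
ROP = 20 + 349 = 369 units

369 units


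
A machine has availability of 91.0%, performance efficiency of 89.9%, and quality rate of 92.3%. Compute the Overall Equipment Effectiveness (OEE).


Formula: OEE = Availability * Performance * Quality / 10000
A * P = 91.0% * 89.9% / 100 = 81.81%
OEE = 81.81% * 92.3% / 100 = 75.5%

75.5%


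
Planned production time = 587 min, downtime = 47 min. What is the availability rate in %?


Formula: Availability = (Planned Time - Downtime) / Planned Time * 100
Uptime = 587 - 47 = 540 min
Availability = 540 / 587 * 100 = 92.0%

92.0%


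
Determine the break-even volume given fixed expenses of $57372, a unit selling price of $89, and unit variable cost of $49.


Formula: BEQ = Fixed Costs / (Price - Variable Cost)
Contribution margin = $89 - $49 = $40/unit
BEQ = ceil($57372 / $40/unit) = ceil(1434.3) = 1435 units

1435 units


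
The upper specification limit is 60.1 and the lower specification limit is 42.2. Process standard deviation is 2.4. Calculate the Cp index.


Cp = (60.1 - 42.2) / (6 * 2.4)

1.24


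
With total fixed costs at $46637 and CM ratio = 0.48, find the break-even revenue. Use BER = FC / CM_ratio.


Formula: BER = Fixed Costs / Contribution Margin Ratio
BER = $46637 / 0.48
BER = $97160.42 (to the nearest cent)

$97160.42


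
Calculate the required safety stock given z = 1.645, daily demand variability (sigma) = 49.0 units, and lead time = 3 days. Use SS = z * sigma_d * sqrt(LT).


Formula: SS = z * sigma_d * sqrt(LT)
sqrt(LT) = sqrt(3) = 1.7321
SS = 1.645 * 49.0 * 1.7321
SS = 139.6 units

139.6 units


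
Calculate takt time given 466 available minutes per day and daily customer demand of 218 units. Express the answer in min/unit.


Formula: Takt Time = Available Production Time / Customer Demand
Takt = 466 min/day / 218 units/day
Takt = 2.14 min/unit

2.14 min/unit


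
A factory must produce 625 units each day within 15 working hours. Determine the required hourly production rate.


Formula: Production Rate = Daily Demand / Available Hours
Rate = 625 units/day / 15 hours/day
Rate = 41.7 units/hour

41.7 units/hour


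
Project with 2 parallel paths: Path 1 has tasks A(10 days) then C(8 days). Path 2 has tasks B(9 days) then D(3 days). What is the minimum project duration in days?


Path 1 = 10 + 8 = 18 days
Path 2 = 9 + 3 = 12 days
Duration = max(18, 12) = 18 days

18 days


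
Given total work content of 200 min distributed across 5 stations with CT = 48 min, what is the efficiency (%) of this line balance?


Formula: Efficiency = Sum of Task Times / (N_stations * CT) * 100
Total station capacity = 5 stations * 48 min = 240 min
Efficiency = 200 / 240 * 100 = 83.3%

83.3%


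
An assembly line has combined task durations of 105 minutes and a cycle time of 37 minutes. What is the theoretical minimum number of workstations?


Formula: N_min = ceil(Sum of Task Times / Cycle Time)
N_min = ceil(105 min / 37 min) = ceil(2.8378)
N_min = 3 stations

3


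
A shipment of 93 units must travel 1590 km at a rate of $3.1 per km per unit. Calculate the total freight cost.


TC = dist * cost * units = 1590 * 3.1 * 93 = $458397.00

$458397.00


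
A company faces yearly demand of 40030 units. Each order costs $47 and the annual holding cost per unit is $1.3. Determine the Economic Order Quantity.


Formula: EOQ = sqrt(2 * D * S / H)
Numerator: 2 * 40030 * 47 = 3762820
2DS/H = 3762820 / 1.3 = 2894476.9
EOQ = sqrt(2894476.9) = 1701.3 units

1701.3 units


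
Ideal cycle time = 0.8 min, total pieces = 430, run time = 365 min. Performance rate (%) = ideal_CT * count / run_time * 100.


Formula: Performance = (Ideal CT * Total Count) / Run Time * 100
Ideal output time = 0.8 * 430 = 344.0 min
Performance = 344.0 / 365 * 100 = 94.2%

94.2%


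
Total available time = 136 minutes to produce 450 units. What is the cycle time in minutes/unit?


Formula: CT = Available Time / Number of Units
CT = 136 min / 450 units
CT = 0.3 min/unit

0.3 min/unit


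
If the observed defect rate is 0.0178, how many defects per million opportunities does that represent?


DPMO = defect_rate * 1000000 = 0.0178 * 1000000

17800


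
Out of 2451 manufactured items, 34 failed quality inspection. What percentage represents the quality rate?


Formula: Quality Rate = Good Pieces / Total Pieces * 100
Good pieces = 2451 - 34 = 2417
QR = 2417 / 2451 * 100 = 98.6%

98.6%


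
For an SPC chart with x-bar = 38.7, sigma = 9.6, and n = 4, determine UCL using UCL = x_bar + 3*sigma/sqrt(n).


UCL = 38.7 + 3 * 9.6 / sqrt(4)

53.1


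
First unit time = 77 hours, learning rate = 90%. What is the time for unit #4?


Formula: T_n = T_1 * (learning_rate)^(log2(n)) where learning_rate = rate/100
Doublings = log2(4) = 2
T_n = 77 * 0.9^2
T_n = 77 * 0.81 = 62.4 hours

62.4 hours


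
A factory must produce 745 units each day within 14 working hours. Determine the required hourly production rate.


Formula: Production Rate = Daily Demand / Available Hours
Rate = 745 units/day / 14 hours/day
Rate = 53.2 units/hour

53.2 units/hour


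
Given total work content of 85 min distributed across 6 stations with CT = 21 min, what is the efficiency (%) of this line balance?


Formula: Efficiency = Sum of Task Times / (N_stations * CT) * 100
Total station capacity = 6 stations * 21 min = 126 min
Efficiency = 85 / 126 * 100 = 67.5%

67.5%


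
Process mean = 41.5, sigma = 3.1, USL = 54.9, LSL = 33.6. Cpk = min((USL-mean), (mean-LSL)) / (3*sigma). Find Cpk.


Cpu = (54.9 - 41.5) / (3 * 3.1) = 1.44
Cpl = (41.5 - 33.6) / (3 * 3.1) = 0.85
Cpk = min(1.44, 0.85) = 0.85

0.85


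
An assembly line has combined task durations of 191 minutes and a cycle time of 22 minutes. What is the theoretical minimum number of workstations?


Formula: N_min = ceil(Sum of Task Times / Cycle Time)
N_min = ceil(191 min / 22 min) = ceil(8.6818)
N_min = 9 stations

9


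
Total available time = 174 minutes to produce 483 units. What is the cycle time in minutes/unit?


Formula: CT = Available Time / Number of Units
CT = 174 min / 483 units
CT = 0.36 min/unit

0.36 min/unit


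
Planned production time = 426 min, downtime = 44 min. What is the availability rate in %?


Formula: Availability = (Planned Time - Downtime) / Planned Time * 100
Uptime = 426 - 44 = 382 min
Availability = 382 / 426 * 100 = 89.7%

89.7%


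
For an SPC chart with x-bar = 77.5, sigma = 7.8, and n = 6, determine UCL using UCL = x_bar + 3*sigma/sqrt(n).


UCL = 77.5 + 3 * 7.8 / sqrt(6)

87.05


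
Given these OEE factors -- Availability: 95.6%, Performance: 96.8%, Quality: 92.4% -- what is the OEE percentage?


Formula: OEE = Availability * Performance * Quality / 10000
A * P = 95.6% * 96.8% / 100 = 92.54%
OEE = 92.54% * 92.4% / 100 = 85.5%

85.5%


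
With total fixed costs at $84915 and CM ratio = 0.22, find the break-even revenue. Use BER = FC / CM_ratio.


Formula: BER = Fixed Costs / Contribution Margin Ratio
BER = $84915 / 0.22
BER = $385977.27 (to the nearest cent)

$385977.27


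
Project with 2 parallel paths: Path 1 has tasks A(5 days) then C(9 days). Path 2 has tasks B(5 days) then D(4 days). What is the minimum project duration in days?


Path 1 = 5 + 9 = 14 days
Path 2 = 5 + 4 = 9 days
Duration = max(14, 9) = 14 days

14 days


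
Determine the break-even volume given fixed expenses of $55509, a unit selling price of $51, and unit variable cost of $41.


Formula: BEQ = Fixed Costs / (Price - Variable Cost)
Contribution margin = $51 - $41 = $10/unit
BEQ = ceil($55509 / $10/unit) = ceil(5550.9) = 5551 units

5551 units


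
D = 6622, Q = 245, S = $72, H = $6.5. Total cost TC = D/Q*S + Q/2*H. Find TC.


TC = 6622/245 * 72 + 245/2 * 6.5

$2742.31


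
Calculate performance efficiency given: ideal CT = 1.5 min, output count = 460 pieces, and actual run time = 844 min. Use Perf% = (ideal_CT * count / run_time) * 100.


Formula: Performance = (Ideal CT * Total Count) / Run Time * 100
Ideal output time = 1.5 * 460 = 690.0 min
Performance = 690.0 / 844 * 100 = 81.8%

81.8%


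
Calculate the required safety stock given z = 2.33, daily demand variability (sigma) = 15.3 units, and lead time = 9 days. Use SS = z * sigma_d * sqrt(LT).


Formula: SS = z * sigma_d * sqrt(LT)
sqrt(LT) = sqrt(9) = 3.0
SS = 2.33 * 15.3 * 3.0
SS = 106.9 units

106.9 units


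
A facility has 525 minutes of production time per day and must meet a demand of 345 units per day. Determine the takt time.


Formula: Takt Time = Available Production Time / Customer Demand
Takt = 525 min/day / 345 units/day
Takt = 1.52 min/unit

1.52 min/unit


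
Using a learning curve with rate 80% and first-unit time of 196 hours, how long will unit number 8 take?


Formula: T_n = T_1 * (learning_rate)^(log2(n)) where learning_rate = rate/100
Doublings = log2(8) = 3
T_n = 196 * 0.8^3
T_n = 196 * 0.512 = 100.4 hours

100.4 hours


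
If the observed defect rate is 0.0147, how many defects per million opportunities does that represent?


DPMO = defect_rate * 1000000 = 0.0147 * 1000000

14700


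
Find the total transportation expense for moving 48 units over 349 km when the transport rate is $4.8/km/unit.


TC = dist * cost * units = 349 * 4.8 * 48 = $80409.60

$80409.60


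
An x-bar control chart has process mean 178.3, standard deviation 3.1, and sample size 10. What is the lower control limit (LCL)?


LCL = 178.3 - 3 * 3.1 / sqrt(10)

175.36


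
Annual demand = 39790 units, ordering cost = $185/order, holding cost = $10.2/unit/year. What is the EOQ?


Formula: EOQ = sqrt(2 * D * S / H)
Numerator: 2 * 39790 * 185 = 14722300
2DS/H = 14722300 / 10.2 = 1443362.7
EOQ = sqrt(1443362.7) = 1201.4 units

1201.4 units


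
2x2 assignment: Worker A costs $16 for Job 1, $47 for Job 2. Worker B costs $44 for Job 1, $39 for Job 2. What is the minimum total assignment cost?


Option 1: A->1 + B->2 = $16 + $39 = $55
Option 2: A->2 + B->1 = $47 + $44 = $91
Min cost = min($55, $91) = $55

$55


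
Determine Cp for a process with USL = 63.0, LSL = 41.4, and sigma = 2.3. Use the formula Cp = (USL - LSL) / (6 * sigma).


Cp = (63.0 - 41.4) / (6 * 2.3)

1.57


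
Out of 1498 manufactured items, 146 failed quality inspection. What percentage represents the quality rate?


Formula: Quality Rate = Good Pieces / Total Pieces * 100
Good pieces = 1498 - 146 = 1352
QR = 1352 / 1498 * 100 = 90.3%

90.3%


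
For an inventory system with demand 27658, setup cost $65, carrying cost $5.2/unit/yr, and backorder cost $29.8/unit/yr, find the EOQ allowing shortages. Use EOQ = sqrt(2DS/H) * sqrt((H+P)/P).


Formula: EOQ* = sqrt(2DS/H) * sqrt((H+P)/P)
Base EOQ = sqrt(2*27658*65/5.2) = 831.53 units
Correction = sqrt((5.2+29.8)/29.8) = 1.08374
EOQ* = 831.53 * 1.08374 = 901.2 units

901.2 units


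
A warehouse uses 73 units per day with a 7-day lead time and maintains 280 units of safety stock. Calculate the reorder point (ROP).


Formula: ROP = (Daily Demand * Lead Time) + Safety Stock
Demand during lead time = 73 * 7 = 511 units
ROP = 511 + 280 = 791 units

791 units


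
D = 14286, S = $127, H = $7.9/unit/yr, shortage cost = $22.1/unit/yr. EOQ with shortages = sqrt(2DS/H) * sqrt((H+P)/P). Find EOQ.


Formula: EOQ* = sqrt(2DS/H) * sqrt((H+P)/P)
Base EOQ = sqrt(2*14286*127/7.9) = 677.73 units
Correction = sqrt((7.9+22.1)/22.1) = 1.1651
EOQ* = 677.73 * 1.1651 = 789.6 units

789.6 units


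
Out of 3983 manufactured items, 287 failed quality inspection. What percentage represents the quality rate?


Formula: Quality Rate = Good Pieces / Total Pieces * 100
Good pieces = 3983 - 287 = 3696
QR = 3696 / 3983 * 100 = 92.8%

92.8%


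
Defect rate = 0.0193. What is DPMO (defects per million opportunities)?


DPMO = defect_rate * 1000000 = 0.0193 * 1000000

19300


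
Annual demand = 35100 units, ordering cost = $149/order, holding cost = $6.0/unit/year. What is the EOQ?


Formula: EOQ = sqrt(2 * D * S / H)
Numerator: 2 * 35100 * 149 = 10459800
2DS/H = 10459800 / 6.0 = 1743300.0
EOQ = sqrt(1743300.0) = 1320.3 units

1320.3 units


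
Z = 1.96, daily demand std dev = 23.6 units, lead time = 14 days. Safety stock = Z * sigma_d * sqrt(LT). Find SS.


Formula: SS = z * sigma_d * sqrt(LT)
sqrt(LT) = sqrt(14) = 3.7417
SS = 1.96 * 23.6 * 3.7417
SS = 173.1 units

173.1 units


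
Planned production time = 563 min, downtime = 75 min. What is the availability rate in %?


Formula: Availability = (Planned Time - Downtime) / Planned Time * 100
Uptime = 563 - 75 = 488 min
Availability = 488 / 563 * 100 = 86.7%

86.7%


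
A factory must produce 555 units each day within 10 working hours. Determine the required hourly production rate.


Formula: Production Rate = Daily Demand / Available Hours
Rate = 555 units/day / 10 hours/day
Rate = 55.5 units/hour

55.5 units/hour


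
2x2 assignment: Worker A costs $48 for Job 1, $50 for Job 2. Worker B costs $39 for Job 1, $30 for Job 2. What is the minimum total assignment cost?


Option 1: A->1 + B->2 = $48 + $30 = $78
Option 2: A->2 + B->1 = $50 + $39 = $89
Min cost = min($78, $89) = $78

$78


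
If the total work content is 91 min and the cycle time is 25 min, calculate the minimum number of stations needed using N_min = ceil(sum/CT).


Formula: N_min = ceil(Sum of Task Times / Cycle Time)
N_min = ceil(91 min / 25 min) = ceil(3.64)
N_min = 4 stations

4


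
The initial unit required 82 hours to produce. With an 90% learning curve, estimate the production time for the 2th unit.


Formula: T_n = T_1 * (learning_rate)^(log2(n)) where learning_rate = rate/100
Doublings = log2(2) = 1
T_n = 82 * 0.9^1
T_n = 82 * 0.9 = 73.8 hours

73.8 hours


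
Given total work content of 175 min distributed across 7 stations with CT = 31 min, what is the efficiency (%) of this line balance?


Formula: Efficiency = Sum of Task Times / (N_stations * CT) * 100
Total station capacity = 7 stations * 31 min = 217 min
Efficiency = 175 / 217 * 100 = 80.6%

80.6%


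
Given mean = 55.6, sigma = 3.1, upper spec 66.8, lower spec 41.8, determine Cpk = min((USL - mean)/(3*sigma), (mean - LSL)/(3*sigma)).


Cpu = (66.8 - 55.6) / (3 * 3.1) = 1.2
Cpl = (55.6 - 41.8) / (3 * 3.1) = 1.48
Cpk = min(1.2, 1.48) = 1.2

1.2


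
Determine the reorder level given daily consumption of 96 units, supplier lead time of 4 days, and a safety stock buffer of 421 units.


Formula: ROP = (Daily Demand * Lead Time) + Safety Stock
Demand during lead time = 96 * 4 = 384 units
ROP = 384 + 421 = 805 units

805 units


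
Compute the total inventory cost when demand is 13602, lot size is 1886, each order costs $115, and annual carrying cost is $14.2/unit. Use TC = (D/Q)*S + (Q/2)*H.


TC = 13602/1886 * 115 + 1886/2 * 14.2

$14219.99


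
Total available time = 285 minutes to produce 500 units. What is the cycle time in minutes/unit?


Formula: CT = Available Time / Number of Units
CT = 285 min / 500 units
CT = 0.57 min/unit

0.57 min/unit


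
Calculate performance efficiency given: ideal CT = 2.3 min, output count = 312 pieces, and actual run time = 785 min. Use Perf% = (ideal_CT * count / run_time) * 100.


Formula: Performance = (Ideal CT * Total Count) / Run Time * 100
Ideal output time = 2.3 * 312 = 717.6 min
Performance = 717.6 / 785 * 100 = 91.4%

91.4%


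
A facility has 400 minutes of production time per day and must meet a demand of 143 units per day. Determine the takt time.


Formula: Takt Time = Available Production Time / Customer Demand
Takt = 400 min/day / 143 units/day
Takt = 2.8 min/unit

2.8 min/unit


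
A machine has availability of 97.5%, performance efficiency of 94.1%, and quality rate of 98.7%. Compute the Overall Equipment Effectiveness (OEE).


Formula: OEE = Availability * Performance * Quality / 10000
A * P = 97.5% * 94.1% / 100 = 91.75%
OEE = 91.75% * 98.7% / 100 = 90.6%

90.6%


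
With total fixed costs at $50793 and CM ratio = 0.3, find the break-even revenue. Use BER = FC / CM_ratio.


Formula: BER = Fixed Costs / Contribution Margin Ratio
BER = $50793 / 0.3
BER = $169310.00 (to the nearest cent)

$169310.00


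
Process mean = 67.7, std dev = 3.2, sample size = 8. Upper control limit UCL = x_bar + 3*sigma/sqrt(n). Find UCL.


UCL = 67.7 + 3 * 3.2 / sqrt(8)

71.09


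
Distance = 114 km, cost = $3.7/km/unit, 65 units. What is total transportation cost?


TC = dist * cost * units = 114 * 3.7 * 65 = $27417.00

$27417.00


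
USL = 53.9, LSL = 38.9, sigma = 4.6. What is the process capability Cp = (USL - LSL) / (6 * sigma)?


Cp = (53.9 - 38.9) / (6 * 4.6)

0.54


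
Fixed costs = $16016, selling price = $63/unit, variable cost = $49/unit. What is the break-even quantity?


Formula: BEQ = Fixed Costs / (Price - Variable Cost)
Contribution margin = $63 - $49 = $14/unit
BEQ = ceil($16016 / $14/unit) = ceil(1144.0) = 1144 units

1144 units


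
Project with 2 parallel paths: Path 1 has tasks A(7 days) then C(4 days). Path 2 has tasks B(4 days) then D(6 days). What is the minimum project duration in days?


Path 1 = 7 + 4 = 11 days
Path 2 = 4 + 6 = 10 days
Duration = max(11, 10) = 11 days

11 days


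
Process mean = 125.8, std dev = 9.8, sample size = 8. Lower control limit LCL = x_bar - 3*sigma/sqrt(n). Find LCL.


LCL = 125.8 - 3 * 9.8 / sqrt(8)

115.41


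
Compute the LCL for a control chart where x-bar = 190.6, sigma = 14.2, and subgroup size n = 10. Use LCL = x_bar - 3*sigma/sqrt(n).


LCL = 190.6 - 3 * 14.2 / sqrt(10)

177.13


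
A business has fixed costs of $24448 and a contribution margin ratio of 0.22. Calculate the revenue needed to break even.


Formula: BER = Fixed Costs / Contribution Margin Ratio
BER = $24448 / 0.22
BER = $111127.27 (to the nearest cent)

$111127.27


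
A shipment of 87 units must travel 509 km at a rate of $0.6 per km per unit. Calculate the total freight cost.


TC = dist * cost * units = 509 * 0.6 * 87 = $26569.80

$26569.80


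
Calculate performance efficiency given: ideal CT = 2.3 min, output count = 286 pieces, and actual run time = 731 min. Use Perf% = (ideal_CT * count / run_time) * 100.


Formula: Performance = (Ideal CT * Total Count) / Run Time * 100
Ideal output time = 2.3 * 286 = 657.8 min
Performance = 657.8 / 731 * 100 = 90.0%

90.0%


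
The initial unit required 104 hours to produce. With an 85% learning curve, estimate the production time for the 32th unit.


Formula: T_n = T_1 * (learning_rate)^(log2(n)) where learning_rate = rate/100
Doublings = log2(32) = 5
T_n = 104 * 0.85^5
T_n = 104 * 0.4437 = 46.1 hours

46.1 hours


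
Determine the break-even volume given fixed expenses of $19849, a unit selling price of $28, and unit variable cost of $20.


Formula: BEQ = Fixed Costs / (Price - Variable Cost)
Contribution margin = $28 - $20 = $8/unit
BEQ = ceil($19849 / $8/unit) = ceil(2481.12) = 2482 units

2482 units


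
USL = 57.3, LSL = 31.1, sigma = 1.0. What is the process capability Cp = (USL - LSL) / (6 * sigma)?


Cp = (57.3 - 31.1) / (6 * 1.0)

4.37


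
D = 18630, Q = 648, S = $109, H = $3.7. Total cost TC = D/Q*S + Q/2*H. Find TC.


TC = 18630/648 * 109 + 648/2 * 3.7

$4332.55


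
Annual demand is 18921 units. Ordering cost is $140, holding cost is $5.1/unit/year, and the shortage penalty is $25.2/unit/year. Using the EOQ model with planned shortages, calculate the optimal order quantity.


Formula: EOQ* = sqrt(2DS/H) * sqrt((H+P)/P)
Base EOQ = sqrt(2*18921*140/5.1) = 1019.22 units
Correction = sqrt((5.1+25.2)/25.2) = 1.09653
EOQ* = 1019.22 * 1.09653 = 1117.6 units

1117.6 units


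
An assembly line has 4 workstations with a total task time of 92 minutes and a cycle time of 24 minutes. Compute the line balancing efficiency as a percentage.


Formula: Efficiency = Sum of Task Times / (N_stations * CT) * 100
Total station capacity = 4 stations * 24 min = 96 min
Efficiency = 92 / 96 * 100 = 95.8%

95.8%


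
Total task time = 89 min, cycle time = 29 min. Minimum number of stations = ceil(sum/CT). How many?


Formula: N_min = ceil(Sum of Task Times / Cycle Time)
N_min = ceil(89 min / 29 min) = ceil(3.069)
N_min = 4 stations

4


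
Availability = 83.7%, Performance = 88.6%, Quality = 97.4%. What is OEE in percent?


Formula: OEE = Availability * Performance * Quality / 10000
A * P = 83.7% * 88.6% / 100 = 74.16%
OEE = 74.16% * 97.4% / 100 = 72.2%

72.2%


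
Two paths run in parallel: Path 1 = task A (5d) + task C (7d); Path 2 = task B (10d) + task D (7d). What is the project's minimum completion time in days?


Path 1 = 5 + 7 = 12 days
Path 2 = 10 + 7 = 17 days
Duration = max(12, 17) = 17 days

17 days


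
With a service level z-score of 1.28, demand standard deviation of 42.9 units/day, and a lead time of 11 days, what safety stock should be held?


Formula: SS = z * sigma_d * sqrt(LT)
sqrt(LT) = sqrt(11) = 3.3166
SS = 1.28 * 42.9 * 3.3166
SS = 182.1 units

182.1 units


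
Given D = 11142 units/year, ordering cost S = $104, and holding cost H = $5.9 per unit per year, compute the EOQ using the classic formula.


Formula: EOQ = sqrt(2 * D * S / H)
Numerator: 2 * 11142 * 104 = 2317536
2DS/H = 2317536 / 5.9 = 392802.7
EOQ = sqrt(392802.7) = 626.7 units

626.7 units


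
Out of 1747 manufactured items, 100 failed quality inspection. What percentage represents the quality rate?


Formula: Quality Rate = Good Pieces / Total Pieces * 100
Good pieces = 1747 - 100 = 1647
QR = 1647 / 1747 * 100 = 94.3%

94.3%


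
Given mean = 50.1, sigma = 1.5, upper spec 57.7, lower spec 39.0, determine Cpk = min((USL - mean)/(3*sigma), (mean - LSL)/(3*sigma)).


Cpu = (57.7 - 50.1) / (3 * 1.5) = 1.69
Cpl = (50.1 - 39.0) / (3 * 1.5) = 2.47
Cpk = min(1.69, 2.47) = 1.69

1.69


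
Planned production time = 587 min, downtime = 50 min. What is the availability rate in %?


Formula: Availability = (Planned Time - Downtime) / Planned Time * 100
Uptime = 587 - 50 = 537 min
Availability = 537 / 587 * 100 = 91.5%

91.5%


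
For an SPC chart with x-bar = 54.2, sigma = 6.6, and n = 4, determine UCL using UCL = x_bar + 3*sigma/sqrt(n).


UCL = 54.2 + 3 * 6.6 / sqrt(4)

64.1


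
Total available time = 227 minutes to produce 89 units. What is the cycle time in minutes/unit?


Formula: CT = Available Time / Number of Units
CT = 227 min / 89 units
CT = 2.55 min/unit

2.55 min/unit


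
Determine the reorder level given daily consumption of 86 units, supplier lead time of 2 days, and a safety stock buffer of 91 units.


Formula: ROP = (Daily Demand * Lead Time) + Safety Stock
Demand during lead time = 86 * 2 = 172 units
ROP = 172 + 91 = 263 units

263 units


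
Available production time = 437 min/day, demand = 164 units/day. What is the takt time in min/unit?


Formula: Takt Time = Available Production Time / Customer Demand
Takt = 437 min/day / 164 units/day
Takt = 2.66 min/unit

2.66 min/unit


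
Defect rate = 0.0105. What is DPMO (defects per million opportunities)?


DPMO = defect_rate * 1000000 = 0.0105 * 1000000

10500


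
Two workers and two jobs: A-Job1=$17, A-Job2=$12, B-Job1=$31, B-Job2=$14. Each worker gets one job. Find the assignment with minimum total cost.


Option 1: A->1 + B->2 = $17 + $14 = $31
Option 2: A->2 + B->1 = $12 + $31 = $43
Min cost = min($31, $43) = $31

$31


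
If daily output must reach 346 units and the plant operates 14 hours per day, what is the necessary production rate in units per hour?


Formula: Production Rate = Daily Demand / Available Hours
Rate = 346 units/day / 14 hours/day
Rate = 24.7 units/hour

24.7 units/hour


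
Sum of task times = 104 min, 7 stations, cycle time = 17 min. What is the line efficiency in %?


Formula: Efficiency = Sum of Task Times / (N_stations * CT) * 100
Total station capacity = 7 stations * 17 min = 119 min
Efficiency = 104 / 119 * 100 = 87.4%

87.4%


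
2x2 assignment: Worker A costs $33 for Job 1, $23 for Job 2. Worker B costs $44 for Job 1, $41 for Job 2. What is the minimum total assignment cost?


Option 1: A->1 + B->2 = $33 + $41 = $74
Option 2: A->2 + B->1 = $23 + $44 = $67
Min cost = min($74, $67) = $67

$67


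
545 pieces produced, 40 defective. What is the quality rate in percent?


Formula: Quality Rate = Good Pieces / Total Pieces * 100
Good pieces = 545 - 40 = 505
QR = 505 / 545 * 100 = 92.7%

92.7%


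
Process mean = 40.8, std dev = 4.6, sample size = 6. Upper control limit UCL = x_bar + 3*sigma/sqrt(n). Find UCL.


UCL = 40.8 + 3 * 4.6 / sqrt(6)

46.43


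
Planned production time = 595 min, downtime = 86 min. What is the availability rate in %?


Formula: Availability = (Planned Time - Downtime) / Planned Time * 100
Uptime = 595 - 86 = 509 min
Availability = 509 / 595 * 100 = 85.5%

85.5%


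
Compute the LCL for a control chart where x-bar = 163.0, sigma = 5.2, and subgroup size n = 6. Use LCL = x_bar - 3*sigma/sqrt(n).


LCL = 163.0 - 3 * 5.2 / sqrt(6)

156.63


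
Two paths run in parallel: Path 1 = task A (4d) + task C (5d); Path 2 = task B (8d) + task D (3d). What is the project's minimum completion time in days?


Path 1 = 4 + 5 = 9 days
Path 2 = 8 + 3 = 11 days
Duration = max(9, 11) = 11 days

11 days


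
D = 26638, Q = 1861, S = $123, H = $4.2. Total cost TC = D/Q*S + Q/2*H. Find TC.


TC = 26638/1861 * 123 + 1861/2 * 4.2

$5668.70


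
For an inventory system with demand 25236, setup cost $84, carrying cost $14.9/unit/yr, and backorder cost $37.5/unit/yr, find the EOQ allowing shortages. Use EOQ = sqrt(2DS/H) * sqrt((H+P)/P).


Formula: EOQ* = sqrt(2DS/H) * sqrt((H+P)/P)
Base EOQ = sqrt(2*25236*84/14.9) = 533.42 units
Correction = sqrt((14.9+37.5)/37.5) = 1.18209
EOQ* = 533.42 * 1.18209 = 630.6 units

630.6 units


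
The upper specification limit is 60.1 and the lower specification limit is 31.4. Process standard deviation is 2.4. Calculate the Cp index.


Cp = (60.1 - 31.4) / (6 * 2.4)

1.99


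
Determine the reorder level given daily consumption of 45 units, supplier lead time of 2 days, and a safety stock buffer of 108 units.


Formula: ROP = (Daily Demand * Lead Time) + Safety Stock
Demand during lead time = 45 * 2 = 90 units
ROP = 90 + 108 = 198 units

198 units


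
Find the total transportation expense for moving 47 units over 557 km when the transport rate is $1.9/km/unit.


TC = dist * cost * units = 557 * 1.9 * 47 = $49740.10

$49740.10


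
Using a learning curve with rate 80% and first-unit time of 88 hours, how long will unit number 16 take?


Formula: T_n = T_1 * (learning_rate)^(log2(n)) where learning_rate = rate/100
Doublings = log2(16) = 4
T_n = 88 * 0.8^4
T_n = 88 * 0.4096 = 36.0 hours

36.0 hours


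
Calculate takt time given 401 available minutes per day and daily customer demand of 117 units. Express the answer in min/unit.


Formula: Takt Time = Available Production Time / Customer Demand
Takt = 401 min/day / 117 units/day
Takt = 3.43 min/unit

3.43 min/unit


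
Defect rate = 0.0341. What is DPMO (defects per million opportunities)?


DPMO = defect_rate * 1000000 = 0.0341 * 1000000

34100


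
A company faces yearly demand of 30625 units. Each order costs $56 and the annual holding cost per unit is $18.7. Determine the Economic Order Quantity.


Formula: EOQ = sqrt(2 * D * S / H)
Numerator: 2 * 30625 * 56 = 3430000
2DS/H = 3430000 / 18.7 = 183422.5
EOQ = sqrt(183422.5) = 428.3 units

428.3 units


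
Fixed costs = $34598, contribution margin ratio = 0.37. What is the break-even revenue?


Formula: BER = Fixed Costs / Contribution Margin Ratio
BER = $34598 / 0.37
BER = $93508.11 (to the nearest cent)

$93508.11


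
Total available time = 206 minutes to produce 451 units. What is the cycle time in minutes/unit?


Formula: CT = Available Time / Number of Units
CT = 206 min / 451 units
CT = 0.46 min/unit

0.46 min/unit


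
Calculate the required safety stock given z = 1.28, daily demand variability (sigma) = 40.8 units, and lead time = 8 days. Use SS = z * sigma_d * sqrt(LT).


Formula: SS = z * sigma_d * sqrt(LT)
sqrt(LT) = sqrt(8) = 2.8284
SS = 1.28 * 40.8 * 2.8284
SS = 147.7 units

147.7 units


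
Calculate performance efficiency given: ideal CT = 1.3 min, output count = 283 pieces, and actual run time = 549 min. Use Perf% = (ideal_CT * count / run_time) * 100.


Formula: Performance = (Ideal CT * Total Count) / Run Time * 100
Ideal output time = 1.3 * 283 = 367.9 min
Performance = 367.9 / 549 * 100 = 67.0%

67.0%


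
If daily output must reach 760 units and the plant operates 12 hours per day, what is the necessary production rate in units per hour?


Formula: Production Rate = Daily Demand / Available Hours
Rate = 760 units/day / 12 hours/day
Rate = 63.3 units/hour

63.3 units/hour


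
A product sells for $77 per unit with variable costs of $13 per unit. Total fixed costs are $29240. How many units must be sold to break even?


Formula: BEQ = Fixed Costs / (Price - Variable Cost)
Contribution margin = $77 - $13 = $64/unit
BEQ = ceil($29240 / $64/unit) = ceil(456.88) = 457 units

457 units


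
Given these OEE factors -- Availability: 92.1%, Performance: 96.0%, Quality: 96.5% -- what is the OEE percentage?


Formula: OEE = Availability * Performance * Quality / 10000
A * P = 92.1% * 96.0% / 100 = 88.42%
OEE = 88.42% * 96.5% / 100 = 85.3%

85.3%


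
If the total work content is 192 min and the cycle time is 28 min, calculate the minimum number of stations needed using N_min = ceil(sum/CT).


Formula: N_min = ceil(Sum of Task Times / Cycle Time)
N_min = ceil(192 min / 28 min) = ceil(6.8571)
N_min = 7 stations

7


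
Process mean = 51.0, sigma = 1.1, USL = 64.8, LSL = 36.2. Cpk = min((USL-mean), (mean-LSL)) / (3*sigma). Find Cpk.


Cpu = (64.8 - 51.0) / (3 * 1.1) = 4.18
Cpl = (51.0 - 36.2) / (3 * 1.1) = 4.48
Cpk = min(4.18, 4.48) = 4.18

4.18


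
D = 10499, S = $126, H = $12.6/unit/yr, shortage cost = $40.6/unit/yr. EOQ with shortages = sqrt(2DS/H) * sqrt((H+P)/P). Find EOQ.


Formula: EOQ* = sqrt(2DS/H) * sqrt((H+P)/P)
Base EOQ = sqrt(2*10499*126/12.6) = 458.24 units
Correction = sqrt((12.6+40.6)/40.6) = 1.1447
EOQ* = 458.24 * 1.1447 = 524.5 units

524.5 units


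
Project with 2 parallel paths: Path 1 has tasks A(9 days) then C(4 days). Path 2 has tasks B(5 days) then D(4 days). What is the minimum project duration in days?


Path 1 = 9 + 4 = 13 days
Path 2 = 5 + 4 = 9 days
Duration = max(13, 9) = 13 days

13 days


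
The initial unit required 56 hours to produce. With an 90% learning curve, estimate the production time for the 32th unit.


Formula: T_n = T_1 * (learning_rate)^(log2(n)) where learning_rate = rate/100
Doublings = log2(32) = 5
T_n = 56 * 0.9^5
T_n = 56 * 0.5905 = 33.1 hours

33.1 hours


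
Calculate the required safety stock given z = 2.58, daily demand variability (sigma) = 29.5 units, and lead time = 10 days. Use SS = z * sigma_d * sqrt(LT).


Formula: SS = z * sigma_d * sqrt(LT)
sqrt(LT) = sqrt(10) = 3.1623
SS = 2.58 * 29.5 * 3.1623
SS = 240.7 units

240.7 units


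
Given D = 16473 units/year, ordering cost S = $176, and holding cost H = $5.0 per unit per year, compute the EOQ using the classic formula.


Formula: EOQ = sqrt(2 * D * S / H)
Numerator: 2 * 16473 * 176 = 5798496
2DS/H = 5798496 / 5.0 = 1159699.2
EOQ = sqrt(1159699.2) = 1076.9 units

1076.9 units


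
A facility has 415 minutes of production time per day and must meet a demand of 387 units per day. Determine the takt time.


Formula: Takt Time = Available Production Time / Customer Demand
Takt = 415 min/day / 387 units/day
Takt = 1.07 min/unit

1.07 min/unit


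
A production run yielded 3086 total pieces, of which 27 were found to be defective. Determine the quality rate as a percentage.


Formula: Quality Rate = Good Pieces / Total Pieces * 100
Good pieces = 3086 - 27 = 3059
QR = 3059 / 3086 * 100 = 99.1%

99.1%


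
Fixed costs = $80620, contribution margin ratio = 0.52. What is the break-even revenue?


Formula: BER = Fixed Costs / Contribution Margin Ratio
BER = $80620 / 0.52
BER = $155038.46 (to the nearest cent)

$155038.46


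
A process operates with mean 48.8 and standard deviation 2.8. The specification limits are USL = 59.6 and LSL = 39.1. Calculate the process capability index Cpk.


Cpu = (59.6 - 48.8) / (3 * 2.8) = 1.29
Cpl = (48.8 - 39.1) / (3 * 2.8) = 1.15
Cpk = min(1.29, 1.15) = 1.15

1.15


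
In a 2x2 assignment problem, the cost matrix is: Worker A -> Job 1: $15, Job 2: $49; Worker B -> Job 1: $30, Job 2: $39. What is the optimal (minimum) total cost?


Option 1: A->1 + B->2 = $15 + $39 = $54
Option 2: A->2 + B->1 = $49 + $30 = $79
Min cost = min($54, $79) = $54

$54


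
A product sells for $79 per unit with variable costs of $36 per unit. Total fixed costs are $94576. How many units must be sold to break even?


Formula: BEQ = Fixed Costs / (Price - Variable Cost)
Contribution margin = $79 - $36 = $43/unit
BEQ = ceil($94576 / $43/unit) = ceil(2199.44) = 2200 units

2200 units


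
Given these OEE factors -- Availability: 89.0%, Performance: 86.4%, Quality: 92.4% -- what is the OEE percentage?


Formula: OEE = Availability * Performance * Quality / 10000
A * P = 89.0% * 86.4% / 100 = 76.9%
OEE = 76.9% * 92.4% / 100 = 71.1%

71.1%


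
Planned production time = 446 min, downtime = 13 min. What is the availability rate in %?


Formula: Availability = (Planned Time - Downtime) / Planned Time * 100
Uptime = 446 - 13 = 433 min
Availability = 433 / 446 * 100 = 97.1%

97.1%


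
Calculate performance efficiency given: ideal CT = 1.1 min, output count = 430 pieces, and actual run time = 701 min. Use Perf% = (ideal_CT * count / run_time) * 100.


Formula: Performance = (Ideal CT * Total Count) / Run Time * 100
Ideal output time = 1.1 * 430 = 473.0 min
Performance = 473.0 / 701 * 100 = 67.5%

67.5%


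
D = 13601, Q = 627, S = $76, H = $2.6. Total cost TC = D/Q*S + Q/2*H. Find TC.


TC = 13601/627 * 76 + 627/2 * 2.6

$2463.71


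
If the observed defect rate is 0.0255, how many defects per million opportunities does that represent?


DPMO = defect_rate * 1000000 = 0.0255 * 1000000

25500


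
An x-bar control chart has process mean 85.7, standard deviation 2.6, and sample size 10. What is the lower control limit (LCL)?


LCL = 85.7 - 3 * 2.6 / sqrt(10)

83.23


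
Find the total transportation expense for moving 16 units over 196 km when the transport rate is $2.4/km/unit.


TC = dist * cost * units = 196 * 2.4 * 16 = $7526.40

$7526.40


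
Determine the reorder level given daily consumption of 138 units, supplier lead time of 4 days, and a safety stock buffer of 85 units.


Formula: ROP = (Daily Demand * Lead Time) + Safety Stock
Demand during lead time = 138 * 4 = 552 units
ROP = 552 + 85 = 637 units

637 units


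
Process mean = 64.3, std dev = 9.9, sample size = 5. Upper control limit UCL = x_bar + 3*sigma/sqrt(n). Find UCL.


UCL = 64.3 + 3 * 9.9 / sqrt(5)

77.58


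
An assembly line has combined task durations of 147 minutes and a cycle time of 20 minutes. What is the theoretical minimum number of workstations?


Formula: N_min = ceil(Sum of Task Times / Cycle Time)
N_min = ceil(147 min / 20 min) = ceil(7.35)
N_min = 8 stations

8


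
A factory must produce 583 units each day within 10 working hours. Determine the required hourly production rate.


Formula: Production Rate = Daily Demand / Available Hours
Rate = 583 units/day / 10 hours/day
Rate = 58.3 units/hour

58.3 units/hour


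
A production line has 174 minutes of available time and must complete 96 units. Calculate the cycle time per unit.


Formula: CT = Available Time / Number of Units
CT = 174 min / 96 units
CT = 1.81 min/unit

1.81 min/unit


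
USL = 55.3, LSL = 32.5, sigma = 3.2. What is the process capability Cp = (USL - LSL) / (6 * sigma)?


Cp = (55.3 - 32.5) / (6 * 3.2)

1.19
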